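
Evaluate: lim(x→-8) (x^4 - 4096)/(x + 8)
This is a standard limit.

Factor or rationalize the expression:
  lim(x→-8) (x^4 - 4096)/(x + 8) = -2048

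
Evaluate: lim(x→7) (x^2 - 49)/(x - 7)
This is a standard limit.

Factor or rationalize the expression:
  lim(x→7) (x^2 - 49)/(x - 7) = 14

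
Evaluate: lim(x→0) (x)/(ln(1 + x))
This is a 0/0 indeterminate form.

Apply L'Hôpital's rule: differentiate numerator and denominator separately.
  f(x) = x   ⇒   f'(x) = 1
  g(x) = ln(x + 1)   ⇒   g'(x) = 1/(x + 1)
  lim(x→0) f'(x)/g'(x) = lim(x→0) (1)/(1/(x + 1))
  = 1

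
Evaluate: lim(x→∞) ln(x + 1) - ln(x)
This is an ∞-∞ indeterminate form.

Combine fractions or rationalize to convert ∞-∞ to 0/0 form:
  lim(x→∞) ln(x + 1) - ln(x) = 0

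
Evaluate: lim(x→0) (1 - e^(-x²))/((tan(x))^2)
This is a 0/0 indeterminate form.

Apply L'Hôpital's rule: differentiate numerator and denominator separately.
  f(x) = 1 - e^(-x^2)   ⇒   f'(x) = 2·x·e^(-x^2)
  g(x) = tan(x)^2   ⇒   g'(x) = (2·tan(x)^2 + 2)·tan(x)
  lim(x→0) f'(x)/g'(x) = lim(x→0) (2·x·e^(-x^2))/((2·tan(x)^2 + 2)·tan(x))
  = 1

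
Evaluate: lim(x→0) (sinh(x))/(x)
This is a 0/0 indeterminate form.

Apply L'Hôpital's rule: differentiate numerator and denominator separately.
  f(x) = sinh(x)   ⇒   f'(x) = cosh(x)
  g(x) = x   ⇒   g'(x) = 1
  lim(x→0) f'(x)/g'(x) = lim(x→0) (cosh(x))/(1)
  = 1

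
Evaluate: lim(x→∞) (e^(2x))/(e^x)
This is an ∞/∞ indeterminate form.

Apply L'Hôpital's rule: differentiate numerator and denominator separately.
  f(x) = e^(2·x)   ⇒   f'(x) = 2·e^(2·x)
  g(x) = e^(x)   ⇒   g'(x) = e^(x)
  lim(x→∞) f'(x)/g'(x) = lim(x→∞) (2·e^(2·x))/(e^(x))
  = ∞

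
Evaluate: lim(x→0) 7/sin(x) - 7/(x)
This is an ∞-∞ indeterminate form.

Combine fractions or rationalize to convert ∞-∞ to 0/0 form:
  lim(x→0) 7/sin(x) - 7/(x) = 0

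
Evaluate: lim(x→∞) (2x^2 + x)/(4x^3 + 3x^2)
This is an ∞/∞ indeterminate form.

Apply L'Hôpital's rule: differentiate numerator and denominator separately.
  f(x) = 2·x^2 + x   ⇒   f'(x) = 4·x + 1
  g(x) = 4·x^3 + 3·x^2   ⇒   g'(x) = 12·x^2 + 6·x
  lim(x→∞) f'(x)/g'(x) = lim(x→∞) (4·x + 1)/(12·x^2 + 6·x)
  = 0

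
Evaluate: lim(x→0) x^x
This is an exponential indeterminate form.

For exponential indeterminate forms, take the natural log:
  Let L = lim(x→0) x^x
  Then ln(L) = lim(x→0) [exponent × ln(base)]
  Evaluate using L'Hôpital or standard limits, then exponentiate.
  L = 1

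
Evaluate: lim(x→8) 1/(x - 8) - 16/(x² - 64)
This is an ∞-∞ indeterminate form.

Combine fractions or rationalize to convert ∞-∞ to 0/0 form:
  lim(x→8) 1/(x - 8) - 16/(x² - 64) = 1/16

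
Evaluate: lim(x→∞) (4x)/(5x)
This is an ∞/∞ indeterminate form.

Apply L'Hôpital's rule: differentiate numerator and denominator separately.
  f(x) = 4·x   ⇒   f'(x) = 4
  g(x) = 5·x   ⇒   g'(x) = 5
  lim(x→∞) f'(x)/g'(x) = lim(x→∞) (4)/(5)
  = 4/5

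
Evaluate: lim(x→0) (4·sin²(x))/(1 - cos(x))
This is a 0/0 indeterminate form.

Apply L'Hôpital's rule: differentiate numerator and denominator separately.
  f(x) = 4·sin(x)^2   ⇒   f'(x) = 8·sin(x)·cos(x)
  g(x) = 1 - cos(x)   ⇒   g'(x) = sin(x)
  lim(x→0) f'(x)/g'(x) = lim(x→0) (8·sin(x)·cos(x))/(sin(x))
  = 8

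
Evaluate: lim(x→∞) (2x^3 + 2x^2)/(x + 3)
This is an ∞/∞ indeterminate form.

Apply L'Hôpital's rule: differentiate numerator and denominator separately.
  f(x) = 2·x^3 + 2·x^2   ⇒   f'(x) = 6·x^2 + 4·x
  g(x) = x + 3   ⇒   g'(x) = 1
  lim(x→∞) f'(x)/g'(x) = lim(x→∞) (6·x^2 + 4·x)/(1)
  = ∞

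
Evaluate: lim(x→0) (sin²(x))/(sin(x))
This is a 0/0 indeterminate form.

Apply L'Hôpital's rule: differentiate numerator and denominator separately.
  f(x) = sin(x)^2   ⇒   f'(x) = 2·sin(x)·cos(x)
  g(x) = sin(x)   ⇒   g'(x) = cos(x)
  lim(x→0) f'(x)/g'(x) = lim(x→0) (2·sin(x)·cos(x))/(cos(x))
  = 0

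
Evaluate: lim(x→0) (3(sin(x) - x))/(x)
This is a 0/0 indeterminate form.

Apply L'Hôpital's rule: differentiate numerator and denominator separately.
  f(x) = -3·x + 3·sin(x)   ⇒   f'(x) = 3·cos(x) - 3
  g(x) = x   ⇒   g'(x) = 1
  lim(x→0) f'(x)/g'(x) = lim(x→0) (3·cos(x) - 3)/(1)
  = 0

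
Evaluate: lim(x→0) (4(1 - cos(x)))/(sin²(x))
This is a 0/0 indeterminate form.

Apply L'Hôpital's rule: differentiate numerator and denominator separately.
  f(x) = 4 - 4·cos(x)   ⇒   f'(x) = 4·sin(x)
  g(x) = sin(x)^2   ⇒   g'(x) = 2·sin(x)·cos(x)
  lim(x→0) f'(x)/g'(x) = lim(x→0) (4·sin(x))/(2·sin(x)·cos(x))
  = 2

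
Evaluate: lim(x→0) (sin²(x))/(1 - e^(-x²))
This is a 0/0 indeterminate form.

Apply L'Hôpital's rule: differentiate numerator and denominator separately.
  f(x) = sin(x)^2   ⇒   f'(x) = 2·sin(x)·cos(x)
  g(x) = 1 - e^(-x^2)   ⇒   g'(x) = 2·x·e^(-x^2)
  lim(x→0) f'(x)/g'(x) = lim(x→0) (2·sin(x)·cos(x))/(2·x·e^(-x^2))
  = 1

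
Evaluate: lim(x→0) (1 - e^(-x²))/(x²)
This is a 0/0 indeterminate form.

Apply L'Hôpital's rule: differentiate numerator and denominator separately.
  f(x) = 1 - e^(-x^2)   ⇒   f'(x) = 2·x·e^(-x^2)
  g(x) = x^2   ⇒   g'(x) = 2·x
  lim(x→0) f'(x)/g'(x) = lim(x→0) (2·x·e^(-x^2))/(2·x)
  = 1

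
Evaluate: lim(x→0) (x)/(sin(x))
This is a 0/0 indeterminate form.

Apply L'Hôpital's rule: differentiate numerator and denominator separately.
  f(x) = x   ⇒   f'(x) = 1
  g(x) = sin(x)   ⇒   g'(x) = cos(x)
  lim(x→0) f'(x)/g'(x) = lim(x→0) (1)/(cos(x))
  = 1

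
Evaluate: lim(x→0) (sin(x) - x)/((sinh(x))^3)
This is a 0/0 indeterminate form.

Apply L'Hôpital's rule: differentiate numerator and denominator separately.
  f(x) = -x + sin(x)   ⇒   f'(x) = cos(x) - 1
  g(x) = sinh(x)^3   ⇒   g'(x) = 3·sinh(x)^2·cosh(x)
  lim(x→0) f'(x)/g'(x) = lim(x→0) (cos(x) - 1)/(3·sinh(x)^2·cosh(x))
  = -1/6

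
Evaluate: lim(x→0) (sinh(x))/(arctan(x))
This is a 0/0 indeterminate form.

Apply L'Hôpital's rule: differentiate numerator and denominator separately.
  f(x) = sinh(x)   ⇒   f'(x) = cosh(x)
  g(x) = atan(x)   ⇒   g'(x) = 1/(x^2 + 1)
  lim(x→0) f'(x)/g'(x) = lim(x→0) (cosh(x))/(1/(x^2 + 1))
  = 1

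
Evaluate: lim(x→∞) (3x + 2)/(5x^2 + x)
This is an ∞/∞ indeterminate form.

Apply L'Hôpital's rule: differentiate numerator and denominator separately.
  f(x) = 3·x + 2   ⇒   f'(x) = 3
  g(x) = 5·x^2 + x   ⇒   g'(x) = 10·x + 1
  lim(x→∞) f'(x)/g'(x) = lim(x→∞) (3)/(10·x + 1)
  = 0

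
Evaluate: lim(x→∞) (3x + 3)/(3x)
This is an ∞/∞ indeterminate form.

Apply L'Hôpital's rule: differentiate numerator and denominator separately.
  f(x) = 3·x + 3   ⇒   f'(x) = 3
  g(x) = 3·x   ⇒   g'(x) = 3
  lim(x→∞) f'(x)/g'(x) = lim(x→∞) (3)/(3)
  = 1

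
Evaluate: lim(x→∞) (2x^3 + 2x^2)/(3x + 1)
This is an ∞/∞ indeterminate form.

Apply L'Hôpital's rule: differentiate numerator and denominator separately.
  f(x) = 2·x^3 + 2·x^2   ⇒   f'(x) = 6·x^2 + 4·x
  g(x) = 3·x + 1   ⇒   g'(x) = 3
  lim(x→∞) f'(x)/g'(x) = lim(x→∞) (6·x^2 + 4·x)/(3)
  = ∞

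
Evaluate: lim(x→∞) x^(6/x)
This is an exponential indeterminate form.

For exponential indeterminate forms, take the natural log:
  Let L = lim(x→∞) x^(6/x)
  Then ln(L) = lim(x→∞) [exponent × ln(base)]
  Evaluate using L'Hôpital or standard limits, then exponentiate.
  L = 1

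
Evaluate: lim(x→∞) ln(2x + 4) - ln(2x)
This is an ∞-∞ indeterminate form.

Combine fractions or rationalize to convert ∞-∞ to 0/0 form:
  lim(x→∞) ln(2x + 4) - ln(2x) = 0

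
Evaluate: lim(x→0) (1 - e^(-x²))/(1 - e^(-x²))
This is a 0/0 indeterminate form.

Apply L'Hôpital's rule: differentiate numerator and denominator separately.
  f(x) = 1 - e^(-x^2)   ⇒   f'(x) = 2·x·e^(-x^2)
  g(x) = 1 - e^(-x^2)   ⇒   g'(x) = 2·x·e^(-x^2)
  lim(x→0) f'(x)/g'(x) = lim(x→0) (2·x·e^(-x^2))/(2·x·e^(-x^2))
  = 1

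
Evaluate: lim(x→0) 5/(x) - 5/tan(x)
This is an ∞-∞ indeterminate form.

Combine fractions or rationalize to convert ∞-∞ to 0/0 form:
  lim(x→0) 5/(x) - 5/tan(x) = 0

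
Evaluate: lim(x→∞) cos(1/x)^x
This is an exponential indeterminate form.

For exponential indeterminate forms, take the natural log:
  Let L = lim(x→∞) cos(1/x)^x
  Then ln(L) = lim(x→∞) [exponent × ln(base)]
  Evaluate using L'Hôpital or standard limits, then exponentiate.
  L = 1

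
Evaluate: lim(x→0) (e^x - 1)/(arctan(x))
This is a 0/0 indeterminate form.

Apply L'Hôpital's rule: differentiate numerator and denominator separately.
  f(x) = e^(x) - 1   ⇒   f'(x) = e^(x)
  g(x) = atan(x)   ⇒   g'(x) = 1/(x^2 + 1)
  lim(x→0) f'(x)/g'(x) = lim(x→0) (e^(x))/(1/(x^2 + 1))
  = 1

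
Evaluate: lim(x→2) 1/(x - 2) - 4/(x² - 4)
This is an ∞-∞ indeterminate form.

Combine fractions or rationalize to convert ∞-∞ to 0/0 form:
  lim(x→2) 1/(x - 2) - 4/(x² - 4) = 1/4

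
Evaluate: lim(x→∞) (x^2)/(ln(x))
This is an ∞/∞ indeterminate form.

Apply L'Hôpital's rule: differentiate numerator and denominator separately.
  f(x) = x^2   ⇒   f'(x) = 2·x
  g(x) = ln(x)   ⇒   g'(x) = 1/x
  lim(x→∞) f'(x)/g'(x) = lim(x→∞) (2·x)/(1/x)
  = ∞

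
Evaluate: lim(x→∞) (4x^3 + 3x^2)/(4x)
This is an ∞/∞ indeterminate form.

Apply L'Hôpital's rule: differentiate numerator and denominator separately.
  f(x) = 4·x^3 + 3·x^2   ⇒   f'(x) = 12·x^2 + 6·x
  g(x) = 4·x   ⇒   g'(x) = 4
  lim(x→∞) f'(x)/g'(x) = lim(x→∞) (12·x^2 + 6·x)/(4)
  = ∞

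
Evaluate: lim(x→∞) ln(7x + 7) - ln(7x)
This is an ∞-∞ indeterminate form.

Combine fractions or rationalize to convert ∞-∞ to 0/0 form:
  lim(x→∞) ln(7x + 7) - ln(7x) = 0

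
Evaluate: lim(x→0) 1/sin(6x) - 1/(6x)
This is an ∞-∞ indeterminate form.

Combine fractions or rationalize to convert ∞-∞ to 0/0 form:
  lim(x→0) 1/sin(6x) - 1/(6x) = 0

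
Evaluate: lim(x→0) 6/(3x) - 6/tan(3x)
This is an ∞-∞ indeterminate form.

Combine fractions or rationalize to convert ∞-∞ to 0/0 form:
  lim(x→0) 6/(3x) - 6/tan(3x) = 0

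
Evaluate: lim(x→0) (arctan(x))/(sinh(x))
This is a 0/0 indeterminate form.

Apply L'Hôpital's rule: differentiate numerator and denominator separately.
  f(x) = atan(x)   ⇒   f'(x) = 1/(x^2 + 1)
  g(x) = sinh(x)   ⇒   g'(x) = cosh(x)
  lim(x→0) f'(x)/g'(x) = lim(x→0) (1/(x^2 + 1))/(cosh(x))
  = 1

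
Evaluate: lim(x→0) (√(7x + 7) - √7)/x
This is a standard limit.

Factor or rationalize the expression:
  lim(x→0) (√(7x + 7) - √7)/x = sqrt(7)/2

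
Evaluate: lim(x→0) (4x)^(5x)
This is an exponential indeterminate form.

For exponential indeterminate forms, take the natural log:
  Let L = lim(x→0) (4x)^(5x)
  Then ln(L) = lim(x→0) [exponent × ln(base)]
  Evaluate using L'Hôpital or standard limits, then exponentiate.
  L = 1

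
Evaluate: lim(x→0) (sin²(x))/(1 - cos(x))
This is a 0/0 indeterminate form.

Apply L'Hôpital's rule: differentiate numerator and denominator separately.
  f(x) = sin(x)^2   ⇒   f'(x) = 2·sin(x)·cos(x)
  g(x) = 1 - cos(x)   ⇒   g'(x) = sin(x)
  lim(x→0) f'(x)/g'(x) = lim(x→0) (2·sin(x)·cos(x))/(sin(x))
  = 2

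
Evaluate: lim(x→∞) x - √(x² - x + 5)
This is an ∞-∞ indeterminate form.

Combine fractions or rationalize to convert ∞-∞ to 0/0 form:
  lim(x→∞) x - √(x² - x + 5) = 1/2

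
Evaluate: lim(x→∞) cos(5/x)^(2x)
This is an exponential indeterminate form.

For exponential indeterminate forms, take the natural log:
  Let L = lim(x→∞) cos(5/x)^(2x)
  Then ln(L) = lim(x→∞) [exponent × ln(base)]
  Evaluate using L'Hôpital or standard limits, then exponentiate.
  L = 1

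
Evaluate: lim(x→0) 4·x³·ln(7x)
This is a 0·∞ indeterminate form.

Rewrite 0·∞ as a quotient (0/0 or ∞/∞ form), then apply L'Hôpital's rule:
  lim(x→0) 4·x³·ln(7x) = 0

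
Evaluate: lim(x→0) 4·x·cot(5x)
This is a 0·∞ indeterminate form.

Rewrite 0·∞ as a quotient (0/0 or ∞/∞ form), then apply L'Hôpital's rule:
  lim(x→0) 4·x·cot(5x) = 4/5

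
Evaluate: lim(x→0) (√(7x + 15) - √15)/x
This is a standard limit.

Factor or rationalize the expression:
  lim(x→0) (√(7x + 15) - √15)/x = 7·sqrt(15)/30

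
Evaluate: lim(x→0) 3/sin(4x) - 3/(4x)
This is an ∞-∞ indeterminate form.

Combine fractions or rationalize to convert ∞-∞ to 0/0 form:
  lim(x→0) 3/sin(4x) - 3/(4x) = 0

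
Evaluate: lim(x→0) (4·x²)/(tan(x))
This is a 0/0 indeterminate form.

Apply L'Hôpital's rule: differentiate numerator and denominator separately.
  f(x) = 4·x^2   ⇒   f'(x) = 8·x
  g(x) = tan(x)   ⇒   g'(x) = tan(x)^2 + 1
  lim(x→0) f'(x)/g'(x) = lim(x→0) (8·x)/(tan(x)^2 + 1)
  = 0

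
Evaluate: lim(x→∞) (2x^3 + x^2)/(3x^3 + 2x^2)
This is an ∞/∞ indeterminate form.

Apply L'Hôpital's rule: differentiate numerator and denominator separately.
  f(x) = 2·x^3 + x^2   ⇒   f'(x) = 6·x^2 + 2·x
  g(x) = 3·x^3 + 2·x^2   ⇒   g'(x) = 9·x^2 + 4·x
  lim(x→∞) f'(x)/g'(x) = lim(x→∞) (6·x^2 + 2·x)/(9·x^2 + 4·x)
  = 2/3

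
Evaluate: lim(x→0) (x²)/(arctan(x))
This is a 0/0 indeterminate form.

Apply L'Hôpital's rule: differentiate numerator and denominator separately.
  f(x) = x^2   ⇒   f'(x) = 2·x
  g(x) = atan(x)   ⇒   g'(x) = 1/(x^2 + 1)
  lim(x→0) f'(x)/g'(x) = lim(x→0) (2·x)/(1/(x^2 + 1))
  = 0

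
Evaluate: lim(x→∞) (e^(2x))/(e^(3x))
This is an ∞/∞ indeterminate form.

Apply L'Hôpital's rule: differentiate numerator and denominator separately.
  f(x) = e^(2·x)   ⇒   f'(x) = 2·e^(2·x)
  g(x) = e^(3·x)   ⇒   g'(x) = 3·e^(3·x)
  lim(x→∞) f'(x)/g'(x) = lim(x→∞) (2·e^(2·x))/(3·e^(3·x))
  = 0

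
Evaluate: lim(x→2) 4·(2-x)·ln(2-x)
This is a 0·∞ indeterminate form.

Rewrite 0·∞ as a quotient (0/0 or ∞/∞ form), then apply L'Hôpital's rule:
  lim(x→2) 4·(2-x)·ln(2-x) = 0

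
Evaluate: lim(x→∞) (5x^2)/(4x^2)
This is an ∞/∞ indeterminate form.

Apply L'Hôpital's rule: differentiate numerator and denominator separately.
  f(x) = 5·x^2   ⇒   f'(x) = 10·x
  g(x) = 4·x^2   ⇒   g'(x) = 8·x
  lim(x→∞) f'(x)/g'(x) = lim(x→∞) (10·x)/(8·x)
  = 5/4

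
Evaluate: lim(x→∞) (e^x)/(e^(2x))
This is an ∞/∞ indeterminate form.

Apply L'Hôpital's rule: differentiate numerator and denominator separately.
  f(x) = e^(x)   ⇒   f'(x) = e^(x)
  g(x) = e^(2·x)   ⇒   g'(x) = 2·e^(2·x)
  lim(x→∞) f'(x)/g'(x) = lim(x→∞) (e^(x))/(2·e^(2·x))
  = 0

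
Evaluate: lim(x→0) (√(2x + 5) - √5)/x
This is a standard limit.

Factor or rationalize the expression:
  lim(x→0) (√(2x + 5) - √5)/x = sqrt(5)/5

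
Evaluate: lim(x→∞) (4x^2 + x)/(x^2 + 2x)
This is an ∞/∞ indeterminate form.

Apply L'Hôpital's rule: differentiate numerator and denominator separately.
  f(x) = 4·x^2 + x   ⇒   f'(x) = 8·x + 1
  g(x) = x^2 + 2·x   ⇒   g'(x) = 2·x + 2
  lim(x→∞) f'(x)/g'(x) = lim(x→∞) (8·x + 1)/(2·x + 2)
  = 4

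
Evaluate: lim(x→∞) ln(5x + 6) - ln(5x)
This is an ∞-∞ indeterminate form.

Combine fractions or rationalize to convert ∞-∞ to 0/0 form:
  lim(x→∞) ln(5x + 6) - ln(5x) = 0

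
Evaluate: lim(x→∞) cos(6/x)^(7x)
This is an exponential indeterminate form.

For exponential indeterminate forms, take the natural log:
  Let L = lim(x→∞) cos(6/x)^(7x)
  Then ln(L) = lim(x→∞) [exponent × ln(base)]
  Evaluate using L'Hôpital or standard limits, then exponentiate.
  L = 1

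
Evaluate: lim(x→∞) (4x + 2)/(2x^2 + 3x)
This is an ∞/∞ indeterminate form.

Apply L'Hôpital's rule: differentiate numerator and denominator separately.
  f(x) = 4·x + 2   ⇒   f'(x) = 4
  g(x) = 2·x^2 + 3·x   ⇒   g'(x) = 4·x + 3
  lim(x→∞) f'(x)/g'(x) = lim(x→∞) (4)/(4·x + 3)
  = 0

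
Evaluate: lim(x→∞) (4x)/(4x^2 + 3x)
This is an ∞/∞ indeterminate form.

Apply L'Hôpital's rule: differentiate numerator and denominator separately.
  f(x) = 4·x   ⇒   f'(x) = 4
  g(x) = 4·x^2 + 3·x   ⇒   g'(x) = 8·x + 3
  lim(x→∞) f'(x)/g'(x) = lim(x→∞) (4)/(8·x + 3)
  = 0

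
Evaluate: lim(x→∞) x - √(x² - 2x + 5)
This is an ∞-∞ indeterminate form.

Combine fractions or rationalize to convert ∞-∞ to 0/0 form:
  lim(x→∞) x - √(x² - 2x + 5) = 1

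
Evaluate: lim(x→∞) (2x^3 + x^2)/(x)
This is an ∞/∞ indeterminate form.

Apply L'Hôpital's rule: differentiate numerator and denominator separately.
  f(x) = 2·x^3 + x^2   ⇒   f'(x) = 6·x^2 + 2·x
  g(x) = x   ⇒   g'(x) = 1
  lim(x→∞) f'(x)/g'(x) = lim(x→∞) (6·x^2 + 2·x)/(1)
  = ∞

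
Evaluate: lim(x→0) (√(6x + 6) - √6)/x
This is a standard limit.

Factor or rationalize the expression:
  lim(x→0) (√(6x + 6) - √6)/x = sqrt(6)/2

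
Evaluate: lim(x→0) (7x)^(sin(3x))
This is an exponential indeterminate form.

For exponential indeterminate forms, take the natural log:
  Let L = lim(x→0) (7x)^(sin(3x))
  Then ln(L) = lim(x→0) [exponent × ln(base)]
  Evaluate using L'Hôpital or standard limits, then exponentiate.
  L = 1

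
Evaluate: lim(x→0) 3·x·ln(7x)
This is a 0·∞ indeterminate form.

Rewrite 0·∞ as a quotient (0/0 or ∞/∞ form), then apply L'Hôpital's rule:
  lim(x→0) 3·x·ln(7x) = 0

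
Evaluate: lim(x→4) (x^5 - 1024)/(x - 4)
This is a standard limit.

Factor or rationalize the expression:
  lim(x→4) (x^5 - 1024)/(x - 4) = 1280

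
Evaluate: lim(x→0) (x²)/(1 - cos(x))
This is a 0/0 indeterminate form.

Apply L'Hôpital's rule: differentiate numerator and denominator separately.
  f(x) = x^2   ⇒   f'(x) = 2·x
  g(x) = 1 - cos(x)   ⇒   g'(x) = sin(x)
  lim(x→0) f'(x)/g'(x) = lim(x→0) (2·x)/(sin(x))
  = 2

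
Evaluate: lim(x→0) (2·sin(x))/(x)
This is a 0/0 indeterminate form.

Apply L'Hôpital's rule: differentiate numerator and denominator separately.
  f(x) = 2·sin(x)   ⇒   f'(x) = 2·cos(x)
  g(x) = x   ⇒   g'(x) = 1
  lim(x→0) f'(x)/g'(x) = lim(x→0) (2·cos(x))/(1)
  = 2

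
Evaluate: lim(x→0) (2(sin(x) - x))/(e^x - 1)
This is a 0/0 indeterminate form.

Apply L'Hôpital's rule: differentiate numerator and denominator separately.
  f(x) = -2·x + 2·sin(x)   ⇒   f'(x) = 2·cos(x) - 2
  g(x) = e^(x) - 1   ⇒   g'(x) = e^(x)
  lim(x→0) f'(x)/g'(x) = lim(x→0) (2·cos(x) - 2)/(e^(x))
  = 0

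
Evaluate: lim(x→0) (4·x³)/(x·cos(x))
This is a 0/0 indeterminate form.

Apply L'Hôpital's rule: differentiate numerator and denominator separately.
  f(x) = 4·x^3   ⇒   f'(x) = 12·x^2
  g(x) = x·cos(x)   ⇒   g'(x) = -x·sin(x) + cos(x)
  lim(x→0) f'(x)/g'(x) = lim(x→0) (12·x^2)/(-x·sin(x) + cos(x))
  = 0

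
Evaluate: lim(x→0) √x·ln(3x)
This is a 0·∞ indeterminate form.

Rewrite 0·∞ as a quotient (0/0 or ∞/∞ form), then apply L'Hôpital's rule:
  lim(x→0) √x·ln(3x) = 0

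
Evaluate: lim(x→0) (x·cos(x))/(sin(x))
This is a 0/0 indeterminate form.

Apply L'Hôpital's rule: differentiate numerator and denominator separately.
  f(x) = x·cos(x)   ⇒   f'(x) = -x·sin(x) + cos(x)
  g(x) = sin(x)   ⇒   g'(x) = cos(x)
  lim(x→0) f'(x)/g'(x) = lim(x→0) (-x·sin(x) + cos(x))/(cos(x))
  = 1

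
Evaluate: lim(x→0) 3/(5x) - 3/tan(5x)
This is an ∞-∞ indeterminate form.

Combine fractions or rationalize to convert ∞-∞ to 0/0 form:
  lim(x→0) 3/(5x) - 3/tan(5x) = 0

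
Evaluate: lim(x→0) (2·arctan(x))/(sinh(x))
This is a 0/0 indeterminate form.

Apply L'Hôpital's rule: differentiate numerator and denominator separately.
  f(x) = 2·atan(x)   ⇒   f'(x) = 2/(x^2 + 1)
  g(x) = sinh(x)   ⇒   g'(x) = cosh(x)
  lim(x→0) f'(x)/g'(x) = lim(x→0) (2/(x^2 + 1))/(cosh(x))
  = 2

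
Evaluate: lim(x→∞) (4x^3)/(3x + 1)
This is an ∞/∞ indeterminate form.

Apply L'Hôpital's rule: differentiate numerator and denominator separately.
  f(x) = 4·x^3   ⇒   f'(x) = 12·x^2
  g(x) = 3·x + 1   ⇒   g'(x) = 3
  lim(x→∞) f'(x)/g'(x) = lim(x→∞) (12·x^2)/(3)
  = ∞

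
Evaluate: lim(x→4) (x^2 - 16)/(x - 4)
This is a standard limit.

Factor or rationalize the expression:
  lim(x→4) (x^2 - 16)/(x - 4) = 8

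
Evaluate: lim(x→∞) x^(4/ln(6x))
This is an exponential indeterminate form.

For exponential indeterminate forms, take the natural log:
  Let L = lim(x→∞) x^(4/ln(6x))
  Then ln(L) = lim(x→∞) [exponent × ln(base)]
  Evaluate using L'Hôpital or standard limits, then exponentiate.
  L = e^(4)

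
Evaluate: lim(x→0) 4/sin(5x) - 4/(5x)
This is an ∞-∞ indeterminate form.

Combine fractions or rationalize to convert ∞-∞ to 0/0 form:
  lim(x→0) 4/sin(5x) - 4/(5x) = 0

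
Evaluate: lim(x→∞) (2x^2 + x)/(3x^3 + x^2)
This is an ∞/∞ indeterminate form.

Apply L'Hôpital's rule: differentiate numerator and denominator separately.
  f(x) = 2·x^2 + x   ⇒   f'(x) = 4·x + 1
  g(x) = 3·x^3 + x^2   ⇒   g'(x) = 9·x^2 + 2·x
  lim(x→∞) f'(x)/g'(x) = lim(x→∞) (4·x + 1)/(9·x^2 + 2·x)
  = 0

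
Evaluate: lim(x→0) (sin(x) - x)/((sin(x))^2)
This is a 0/0 indeterminate form.

Apply L'Hôpital's rule: differentiate numerator and denominator separately.
  f(x) = -x + sin(x)   ⇒   f'(x) = cos(x) - 1
  g(x) = sin(x)^2   ⇒   g'(x) = 2·sin(x)·cos(x)
  lim(x→0) f'(x)/g'(x) = lim(x→0) (cos(x) - 1)/(2·sin(x)·cos(x))
  = 0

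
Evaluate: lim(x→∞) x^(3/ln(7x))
This is an exponential indeterminate form.

For exponential indeterminate forms, take the natural log:
  Let L = lim(x→∞) x^(3/ln(7x))
  Then ln(L) = lim(x→∞) [exponent × ln(base)]
  Evaluate using L'Hôpital or standard limits, then exponentiate.
  L = e^(3)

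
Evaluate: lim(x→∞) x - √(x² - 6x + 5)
This is an ∞-∞ indeterminate form.

Combine fractions or rationalize to convert ∞-∞ to 0/0 form:
  lim(x→∞) x - √(x² - 6x + 5) = 3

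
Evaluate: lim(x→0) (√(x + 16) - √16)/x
This is a standard limit.

Factor or rationalize the expression:
  lim(x→0) (√(x + 16) - √16)/x = 1/8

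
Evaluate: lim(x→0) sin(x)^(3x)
This is an exponential indeterminate form.

For exponential indeterminate forms, take the natural log:
  Let L = lim(x→0) sin(x)^(3x)
  Then ln(L) = lim(x→0) [exponent × ln(base)]
  Evaluate using L'Hôpital or standard limits, then exponentiate.
  L = 1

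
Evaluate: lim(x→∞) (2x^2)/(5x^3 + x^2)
This is an ∞/∞ indeterminate form.

Apply L'Hôpital's rule: differentiate numerator and denominator separately.
  f(x) = 2·x^2   ⇒   f'(x) = 4·x
  g(x) = 5·x^3 + x^2   ⇒   g'(x) = 15·x^2 + 2·x
  lim(x→∞) f'(x)/g'(x) = lim(x→∞) (4·x)/(15·x^2 + 2·x)
  = 0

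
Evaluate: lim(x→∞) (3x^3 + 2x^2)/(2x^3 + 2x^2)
This is an ∞/∞ indeterminate form.

Apply L'Hôpital's rule: differentiate numerator and denominator separately.
  f(x) = 3·x^3 + 2·x^2   ⇒   f'(x) = 9·x^2 + 4·x
  g(x) = 2·x^3 + 2·x^2   ⇒   g'(x) = 6·x^2 + 4·x
  lim(x→∞) f'(x)/g'(x) = lim(x→∞) (9·x^2 + 4·x)/(6·x^2 + 4·x)
  = 3/2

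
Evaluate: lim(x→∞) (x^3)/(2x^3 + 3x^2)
This is an ∞/∞ indeterminate form.

Apply L'Hôpital's rule: differentiate numerator and denominator separately.
  f(x) = x^3   ⇒   f'(x) = 3·x^2
  g(x) = 2·x^3 + 3·x^2   ⇒   g'(x) = 6·x^2 + 6·x
  lim(x→∞) f'(x)/g'(x) = lim(x→∞) (3·x^2)/(6·x^2 + 6·x)
  = 1/2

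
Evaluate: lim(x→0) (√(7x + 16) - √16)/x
This is a standard limit.

Factor or rationalize the expression:
  lim(x→0) (√(7x + 16) - √16)/x = 7/8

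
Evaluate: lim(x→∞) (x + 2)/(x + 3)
This is an ∞/∞ indeterminate form.

Apply L'Hôpital's rule: differentiate numerator and denominator separately.
  f(x) = x + 2   ⇒   f'(x) = 1
  g(x) = x + 3   ⇒   g'(x) = 1
  lim(x→∞) f'(x)/g'(x) = lim(x→∞) (1)/(1)
  = 1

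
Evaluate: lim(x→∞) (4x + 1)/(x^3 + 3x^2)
This is an ∞/∞ indeterminate form.

Apply L'Hôpital's rule: differentiate numerator and denominator separately.
  f(x) = 4·x + 1   ⇒   f'(x) = 4
  g(x) = x^3 + 3·x^2   ⇒   g'(x) = 3·x^2 + 6·x
  lim(x→∞) f'(x)/g'(x) = lim(x→∞) (4)/(3·x^2 + 6·x)
  = 0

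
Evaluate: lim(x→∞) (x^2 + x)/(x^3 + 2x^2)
This is an ∞/∞ indeterminate form.

Apply L'Hôpital's rule: differentiate numerator and denominator separately.
  f(x) = x^2 + x   ⇒   f'(x) = 2·x + 1
  g(x) = x^3 + 2·x^2   ⇒   g'(x) = 3·x^2 + 4·x
  lim(x→∞) f'(x)/g'(x) = lim(x→∞) (2·x + 1)/(3·x^2 + 4·x)
  = 0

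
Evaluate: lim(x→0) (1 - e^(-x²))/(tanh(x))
This is a 0/0 indeterminate form.

Apply L'Hôpital's rule: differentiate numerator and denominator separately.
  f(x) = 1 - e^(-x^2)   ⇒   f'(x) = 2·x·e^(-x^2)
  g(x) = tanh(x)   ⇒   g'(x) = 1 - tanh(x)^2
  lim(x→0) f'(x)/g'(x) = lim(x→0) (2·x·e^(-x^2))/(1 - tanh(x)^2)
  = 0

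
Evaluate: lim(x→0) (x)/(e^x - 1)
This is a 0/0 indeterminate form.

Apply L'Hôpital's rule: differentiate numerator and denominator separately.
  f(x) = x   ⇒   f'(x) = 1
  g(x) = e^(x) - 1   ⇒   g'(x) = e^(x)
  lim(x→0) f'(x)/g'(x) = lim(x→0) (1)/(e^(x))
  = 1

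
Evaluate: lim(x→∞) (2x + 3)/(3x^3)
This is an ∞/∞ indeterminate form.

Apply L'Hôpital's rule: differentiate numerator and denominator separately.
  f(x) = 2·x + 3   ⇒   f'(x) = 2
  g(x) = 3·x^3   ⇒   g'(x) = 9·x^2
  lim(x→∞) f'(x)/g'(x) = lim(x→∞) (2)/(9·x^2)
  = 0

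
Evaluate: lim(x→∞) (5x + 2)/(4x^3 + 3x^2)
This is an ∞/∞ indeterminate form.

Apply L'Hôpital's rule: differentiate numerator and denominator separately.
  f(x) = 5·x + 2   ⇒   f'(x) = 5
  g(x) = 4·x^3 + 3·x^2   ⇒   g'(x) = 12·x^2 + 6·x
  lim(x→∞) f'(x)/g'(x) = lim(x→∞) (5)/(12·x^2 + 6·x)
  = 0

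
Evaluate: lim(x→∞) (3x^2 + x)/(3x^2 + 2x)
This is an ∞/∞ indeterminate form.

Apply L'Hôpital's rule: differentiate numerator and denominator separately.
  f(x) = 3·x^2 + x   ⇒   f'(x) = 6·x + 1
  g(x) = 3·x^2 + 2·x   ⇒   g'(x) = 6·x + 2
  lim(x→∞) f'(x)/g'(x) = lim(x→∞) (6·x + 1)/(6·x + 2)
  = 1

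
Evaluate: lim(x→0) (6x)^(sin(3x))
This is an exponential indeterminate form.

For exponential indeterminate forms, take the natural log:
  Let L = lim(x→0) (6x)^(sin(3x))
  Then ln(L) = lim(x→0) [exponent × ln(base)]
  Evaluate using L'Hôpital or standard limits, then exponentiate.
  L = 1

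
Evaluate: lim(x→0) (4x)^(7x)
This is an exponential indeterminate form.

For exponential indeterminate forms, take the natural log:
  Let L = lim(x→0) (4x)^(7x)
  Then ln(L) = lim(x→0) [exponent × ln(base)]
  Evaluate using L'Hôpital or standard limits, then exponentiate.
  L = 1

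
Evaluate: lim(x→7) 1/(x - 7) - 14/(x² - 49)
This is an ∞-∞ indeterminate form.

Combine fractions or rationalize to convert ∞-∞ to 0/0 form:
  lim(x→7) 1/(x - 7) - 14/(x² - 49) = 1/14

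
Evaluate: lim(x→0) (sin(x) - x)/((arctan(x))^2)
This is a 0/0 indeterminate form.

Apply L'Hôpital's rule: differentiate numerator and denominator separately.
  f(x) = -x + sin(x)   ⇒   f'(x) = cos(x) - 1
  g(x) = atan(x)^2   ⇒   g'(x) = 2·atan(x)/(x^2 + 1)
  lim(x→0) f'(x)/g'(x) = lim(x→0) (cos(x) - 1)/(2·atan(x)/(x^2 + 1))
  = 0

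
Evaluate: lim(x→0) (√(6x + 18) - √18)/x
This is a standard limit.

Factor or rationalize the expression:
  lim(x→0) (√(6x + 18) - √18)/x = sqrt(2)/2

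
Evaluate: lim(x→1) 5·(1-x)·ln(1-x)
This is a 0·∞ indeterminate form.

Rewrite 0·∞ as a quotient (0/0 or ∞/∞ form), then apply L'Hôpital's rule:
  lim(x→1) 5·(1-x)·ln(1-x) = 0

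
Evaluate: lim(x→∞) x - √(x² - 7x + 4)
This is an ∞-∞ indeterminate form.

Combine fractions or rationalize to convert ∞-∞ to 0/0 form:
  lim(x→∞) x - √(x² - 7x + 4) = 7/2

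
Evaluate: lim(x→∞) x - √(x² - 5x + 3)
This is an ∞-∞ indeterminate form.

Combine fractions or rationalize to convert ∞-∞ to 0/0 form:
  lim(x→∞) x - √(x² - 5x + 3) = 5/2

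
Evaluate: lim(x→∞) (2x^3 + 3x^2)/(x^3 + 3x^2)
This is an ∞/∞ indeterminate form.

Apply L'Hôpital's rule: differentiate numerator and denominator separately.
  f(x) = 2·x^3 + 3·x^2   ⇒   f'(x) = 6·x^2 + 6·x
  g(x) = x^3 + 3·x^2   ⇒   g'(x) = 3·x^2 + 6·x
  lim(x→∞) f'(x)/g'(x) = lim(x→∞) (6·x^2 + 6·x)/(3·x^2 + 6·x)
  = 2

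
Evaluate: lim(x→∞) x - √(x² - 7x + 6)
This is an ∞-∞ indeterminate form.

Combine fractions or rationalize to convert ∞-∞ to 0/0 form:
  lim(x→∞) x - √(x² - 7x + 6) = 7/2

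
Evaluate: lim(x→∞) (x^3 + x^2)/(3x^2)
This is an ∞/∞ indeterminate form.

Apply L'Hôpital's rule: differentiate numerator and denominator separately.
  f(x) = x^3 + x^2   ⇒   f'(x) = 3·x^2 + 2·x
  g(x) = 3·x^2   ⇒   g'(x) = 6·x
  lim(x→∞) f'(x)/g'(x) = lim(x→∞) (3·x^2 + 2·x)/(6·x)
  = ∞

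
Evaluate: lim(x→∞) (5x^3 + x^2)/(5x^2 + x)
This is an ∞/∞ indeterminate form.

Apply L'Hôpital's rule: differentiate numerator and denominator separately.
  f(x) = 5·x^3 + x^2   ⇒   f'(x) = 15·x^2 + 2·x
  g(x) = 5·x^2 + x   ⇒   g'(x) = 10·x + 1
  lim(x→∞) f'(x)/g'(x) = lim(x→∞) (15·x^2 + 2·x)/(10·x + 1)
  = ∞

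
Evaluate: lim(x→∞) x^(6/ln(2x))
This is an exponential indeterminate form.

For exponential indeterminate forms, take the natural log:
  Let L = lim(x→∞) x^(6/ln(2x))
  Then ln(L) = lim(x→∞) [exponent × ln(base)]
  Evaluate using L'Hôpital or standard limits, then exponentiate.
  L = e^(6)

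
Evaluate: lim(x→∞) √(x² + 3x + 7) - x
This is an ∞-∞ indeterminate form.

Combine fractions or rationalize to convert ∞-∞ to 0/0 form:
  lim(x→∞) √(x² + 3x + 7) - x = 3/2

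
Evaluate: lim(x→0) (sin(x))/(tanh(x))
This is a 0/0 indeterminate form.

Apply L'Hôpital's rule: differentiate numerator and denominator separately.
  f(x) = sin(x)   ⇒   f'(x) = cos(x)
  g(x) = tanh(x)   ⇒   g'(x) = 1 - tanh(x)^2
  lim(x→0) f'(x)/g'(x) = lim(x→0) (cos(x))/(1 - tanh(x)^2)
  = 1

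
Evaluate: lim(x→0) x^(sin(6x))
This is an exponential indeterminate form.

For exponential indeterminate forms, take the natural log:
  Let L = lim(x→0) x^(sin(6x))
  Then ln(L) = lim(x→0) [exponent × ln(base)]
  Evaluate using L'Hôpital or standard limits, then exponentiate.
  L = 1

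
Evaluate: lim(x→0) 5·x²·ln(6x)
This is a 0·∞ indeterminate form.

Rewrite 0·∞ as a quotient (0/0 or ∞/∞ form), then apply L'Hôpital's rule:
  lim(x→0) 5·x²·ln(6x) = 0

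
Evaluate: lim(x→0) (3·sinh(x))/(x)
This is a 0/0 indeterminate form.

Apply L'Hôpital's rule: differentiate numerator and denominator separately.
  f(x) = 3·sinh(x)   ⇒   f'(x) = 3·cosh(x)
  g(x) = x   ⇒   g'(x) = 1
  lim(x→0) f'(x)/g'(x) = lim(x→0) (3·cosh(x))/(1)
  = 3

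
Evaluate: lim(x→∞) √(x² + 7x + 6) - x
This is an ∞-∞ indeterminate form.

Combine fractions or rationalize to convert ∞-∞ to 0/0 form:
  lim(x→∞) √(x² + 7x + 6) - x = 7/2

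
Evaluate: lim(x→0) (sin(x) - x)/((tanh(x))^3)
This is a 0/0 indeterminate form.

Apply L'Hôpital's rule: differentiate numerator and denominator separately.
  f(x) = -x + sin(x)   ⇒   f'(x) = cos(x) - 1
  g(x) = tanh(x)^3   ⇒   g'(x) = (3 - 3·tanh(x)^2)·tanh(x)^2
  lim(x→0) f'(x)/g'(x) = lim(x→0) (cos(x) - 1)/((3 - 3·tanh(x)^2)·tanh(x)^2)
  = -1/6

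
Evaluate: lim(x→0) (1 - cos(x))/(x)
This is a 0/0 indeterminate form.

Apply L'Hôpital's rule: differentiate numerator and denominator separately.
  f(x) = 1 - cos(x)   ⇒   f'(x) = sin(x)
  g(x) = x   ⇒   g'(x) = 1
  lim(x→0) f'(x)/g'(x) = lim(x→0) (sin(x))/(1)
  = 0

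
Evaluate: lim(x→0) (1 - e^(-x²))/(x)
This is a 0/0 indeterminate form.

Apply L'Hôpital's rule: differentiate numerator and denominator separately.
  f(x) = 1 - e^(-x^2)   ⇒   f'(x) = 2·x·e^(-x^2)
  g(x) = x   ⇒   g'(x) = 1
  lim(x→0) f'(x)/g'(x) = lim(x→0) (2·x·e^(-x^2))/(1)
  = 0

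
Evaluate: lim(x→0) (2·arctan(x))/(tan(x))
This is a 0/0 indeterminate form.

Apply L'Hôpital's rule: differentiate numerator and denominator separately.
  f(x) = 2·atan(x)   ⇒   f'(x) = 2/(x^2 + 1)
  g(x) = tan(x)   ⇒   g'(x) = tan(x)^2 + 1
  lim(x→0) f'(x)/g'(x) = lim(x→0) (2/(x^2 + 1))/(tan(x)^2 + 1)
  = 2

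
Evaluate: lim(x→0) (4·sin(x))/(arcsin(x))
This is a 0/0 indeterminate form.

Apply L'Hôpital's rule: differentiate numerator and denominator separately.
  f(x) = 4·sin(x)   ⇒   f'(x) = 4·cos(x)
  g(x) = asin(x)   ⇒   g'(x) = 1/sqrt(1 - x^2)
  lim(x→0) f'(x)/g'(x) = lim(x→0) (4·cos(x))/(1/sqrt(1 - x^2))
  = 4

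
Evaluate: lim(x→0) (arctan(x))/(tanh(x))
This is a 0/0 indeterminate form.

Apply L'Hôpital's rule: differentiate numerator and denominator separately.
  f(x) = atan(x)   ⇒   f'(x) = 1/(x^2 + 1)
  g(x) = tanh(x)   ⇒   g'(x) = 1 - tanh(x)^2
  lim(x→0) f'(x)/g'(x) = lim(x→0) (1/(x^2 + 1))/(1 - tanh(x)^2)
  = 1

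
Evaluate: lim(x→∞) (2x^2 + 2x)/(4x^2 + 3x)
This is an ∞/∞ indeterminate form.

Apply L'Hôpital's rule: differentiate numerator and denominator separately.
  f(x) = 2·x^2 + 2·x   ⇒   f'(x) = 4·x + 2
  g(x) = 4·x^2 + 3·x   ⇒   g'(x) = 8·x + 3
  lim(x→∞) f'(x)/g'(x) = lim(x→∞) (4·x + 2)/(8·x + 3)
  = 1/2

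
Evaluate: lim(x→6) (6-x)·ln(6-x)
This is a 0·∞ indeterminate form.

Rewrite 0·∞ as a quotient (0/0 or ∞/∞ form), then apply L'Hôpital's rule:
  lim(x→6) (6-x)·ln(6-x) = 0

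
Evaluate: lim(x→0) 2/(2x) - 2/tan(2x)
This is an ∞-∞ indeterminate form.

Combine fractions or rationalize to convert ∞-∞ to 0/0 form:
  lim(x→0) 2/(2x) - 2/tan(2x) = 0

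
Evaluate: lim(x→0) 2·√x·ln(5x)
This is a 0·∞ indeterminate form.

Rewrite 0·∞ as a quotient (0/0 or ∞/∞ form), then apply L'Hôpital's rule:
  lim(x→0) 2·√x·ln(5x) = 0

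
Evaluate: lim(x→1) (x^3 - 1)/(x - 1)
This is a standard limit.

Factor or rationalize the expression:
  lim(x→1) (x^3 - 1)/(x - 1) = 3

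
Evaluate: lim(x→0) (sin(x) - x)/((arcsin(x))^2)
This is a 0/0 indeterminate form.

Apply L'Hôpital's rule: differentiate numerator and denominator separately.
  f(x) = -x + sin(x)   ⇒   f'(x) = cos(x) - 1
  g(x) = asin(x)^2   ⇒   g'(x) = 2·asin(x)/sqrt(1 - x^2)
  lim(x→0) f'(x)/g'(x) = lim(x→0) (cos(x) - 1)/(2·asin(x)/sqrt(1 - x^2))
  = 0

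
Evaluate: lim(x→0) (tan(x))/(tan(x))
This is a 0/0 indeterminate form.

Apply L'Hôpital's rule: differentiate numerator and denominator separately.
  f(x) = tan(x)   ⇒   f'(x) = tan(x)^2 + 1
  g(x) = tan(x)   ⇒   g'(x) = tan(x)^2 + 1
  lim(x→0) f'(x)/g'(x) = lim(x→0) (tan(x)^2 + 1)/(tan(x)^2 + 1)
  = 1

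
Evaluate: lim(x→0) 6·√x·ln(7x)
This is a 0·∞ indeterminate form.

Rewrite 0·∞ as a quotient (0/0 or ∞/∞ form), then apply L'Hôpital's rule:
  lim(x→0) 6·√x·ln(7x) = 0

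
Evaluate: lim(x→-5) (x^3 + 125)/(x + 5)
This is a standard limit.

Factor or rationalize the expression:
  lim(x→-5) (x^3 + 125)/(x + 5) = 75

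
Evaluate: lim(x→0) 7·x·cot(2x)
This is a 0·∞ indeterminate form.

Rewrite 0·∞ as a quotient (0/0 or ∞/∞ form), then apply L'Hôpital's rule:
  lim(x→0) 7·x·cot(2x) = 7/2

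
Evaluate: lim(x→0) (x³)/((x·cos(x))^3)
This is a 0/0 indeterminate form.

Apply L'Hôpital's rule: differentiate numerator and denominator separately.
  f(x) = x^3   ⇒   f'(x) = 3·x^2
  g(x) = x^3·cos(x)^3   ⇒   g'(x) = -3·x^3·sin(x)·cos(x)^2 + 3·x^2·cos(x)^3
  lim(x→0) f'(x)/g'(x) = lim(x→0) (3·x^2)/(-3·x^3·sin(x)·cos(x)^2 + 3·x^2·cos(x)^3)
  = 1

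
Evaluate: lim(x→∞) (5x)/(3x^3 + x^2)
This is an ∞/∞ indeterminate form.

Apply L'Hôpital's rule: differentiate numerator and denominator separately.
  f(x) = 5·x   ⇒   f'(x) = 5
  g(x) = 3·x^3 + x^2   ⇒   g'(x) = 9·x^2 + 2·x
  lim(x→∞) f'(x)/g'(x) = lim(x→∞) (5)/(9·x^2 + 2·x)
  = 0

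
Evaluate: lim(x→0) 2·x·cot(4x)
This is a 0·∞ indeterminate form.

Rewrite 0·∞ as a quotient (0/0 or ∞/∞ form), then apply L'Hôpital's rule:
  lim(x→0) 2·x·cot(4x) = 1/2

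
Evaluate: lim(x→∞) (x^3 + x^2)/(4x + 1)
This is an ∞/∞ indeterminate form.

Apply L'Hôpital's rule: differentiate numerator and denominator separately.
  f(x) = x^3 + x^2   ⇒   f'(x) = 3·x^2 + 2·x
  g(x) = 4·x + 1   ⇒   g'(x) = 4
  lim(x→∞) f'(x)/g'(x) = lim(x→∞) (3·x^2 + 2·x)/(4)
  = ∞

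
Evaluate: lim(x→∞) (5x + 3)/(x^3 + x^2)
This is an ∞/∞ indeterminate form.

Apply L'Hôpital's rule: differentiate numerator and denominator separately.
  f(x) = 5·x + 3   ⇒   f'(x) = 5
  g(x) = x^3 + x^2   ⇒   g'(x) = 3·x^2 + 2·x
  lim(x→∞) f'(x)/g'(x) = lim(x→∞) (5)/(3·x^2 + 2·x)
  = 0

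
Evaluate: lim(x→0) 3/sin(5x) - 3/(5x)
This is an ∞-∞ indeterminate form.

Combine fractions or rationalize to convert ∞-∞ to 0/0 form:
  lim(x→0) 3/sin(5x) - 3/(5x) = 0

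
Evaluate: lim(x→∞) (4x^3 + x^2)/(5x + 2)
This is an ∞/∞ indeterminate form.

Apply L'Hôpital's rule: differentiate numerator and denominator separately.
  f(x) = 4·x^3 + x^2   ⇒   f'(x) = 12·x^2 + 2·x
  g(x) = 5·x + 2   ⇒   g'(x) = 5
  lim(x→∞) f'(x)/g'(x) = lim(x→∞) (12·x^2 + 2·x)/(5)
  = ∞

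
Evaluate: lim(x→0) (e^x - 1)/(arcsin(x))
This is a 0/0 indeterminate form.

Apply L'Hôpital's rule: differentiate numerator and denominator separately.
  f(x) = e^(x) - 1   ⇒   f'(x) = e^(x)
  g(x) = asin(x)   ⇒   g'(x) = 1/sqrt(1 - x^2)
  lim(x→0) f'(x)/g'(x) = lim(x→0) (e^(x))/(1/sqrt(1 - x^2))
  = 1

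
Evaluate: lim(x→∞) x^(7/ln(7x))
This is an exponential indeterminate form.

For exponential indeterminate forms, take the natural log:
  Let L = lim(x→∞) x^(7/ln(7x))
  Then ln(L) = lim(x→∞) [exponent × ln(base)]
  Evaluate using L'Hôpital or standard limits, then exponentiate.
  L = e^(7)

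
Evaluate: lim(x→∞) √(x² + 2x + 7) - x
This is an ∞-∞ indeterminate form.

Combine fractions or rationalize to convert ∞-∞ to 0/0 form:
  lim(x→∞) √(x² + 2x + 7) - x = 1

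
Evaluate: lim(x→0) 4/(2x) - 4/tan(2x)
This is an ∞-∞ indeterminate form.

Combine fractions or rationalize to convert ∞-∞ to 0/0 form:
  lim(x→0) 4/(2x) - 4/tan(2x) = 0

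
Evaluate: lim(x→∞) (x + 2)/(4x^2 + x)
This is an ∞/∞ indeterminate form.

Apply L'Hôpital's rule: differentiate numerator and denominator separately.
  f(x) = x + 2   ⇒   f'(x) = 1
  g(x) = 4·x^2 + x   ⇒   g'(x) = 8·x + 1
  lim(x→∞) f'(x)/g'(x) = lim(x→∞) (1)/(8·x + 1)
  = 0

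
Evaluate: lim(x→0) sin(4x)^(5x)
This is an exponential indeterminate form.

For exponential indeterminate forms, take the natural log:
  Let L = lim(x→0) sin(4x)^(5x)
  Then ln(L) = lim(x→0) [exponent × ln(base)]
  Evaluate using L'Hôpital or standard limits, then exponentiate.
  L = 1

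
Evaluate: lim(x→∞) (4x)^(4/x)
This is an exponential indeterminate form.

For exponential indeterminate forms, take the natural log:
  Let L = lim(x→∞) (4x)^(4/x)
  Then ln(L) = lim(x→∞) [exponent × ln(base)]
  Evaluate using L'Hôpital or standard limits, then exponentiate.
  L = 1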